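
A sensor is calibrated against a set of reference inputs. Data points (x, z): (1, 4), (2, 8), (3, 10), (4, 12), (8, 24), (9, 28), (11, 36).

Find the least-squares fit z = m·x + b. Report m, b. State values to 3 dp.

Forming MᵀM = [[296, 38]; [38, 7]] and Mᵀz = [938, 122]ᵀ gives MᵀM·[m, b]ᵀ = Mᵀz.
Δ = 296·7 − 38² = 628.
m = (938·7 − 38·122)/628 = 965/314; b = (296·122 − 38·938)/628 = 117/157.

m = 3.073, b = 0.745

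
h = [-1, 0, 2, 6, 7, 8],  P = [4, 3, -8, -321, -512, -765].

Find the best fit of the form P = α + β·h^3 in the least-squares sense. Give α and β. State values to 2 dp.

Entries of AᵀA: Σ1 = 6, Σh^3 = 1078, Σh^3·h^3 = 426514.
For AᵀP: ΣP = -1599, Σh^3·P = -636700.
Normal equations: [[6, 1078]; [1078, 426514]]·[α, β]ᵀ = [-1599, -636700]ᵀ.
Eliminating β: 426514·(row 1) − 1078·(row 2) gives 1397000·α = 426514·(-1599) − 1078·(-636700) = 4366714, so α = 198487/63500.
Then β = ((-636700) − 1078·(198487/63500))/426514 = -1048239/698500.

α = 3.13, β = -1.50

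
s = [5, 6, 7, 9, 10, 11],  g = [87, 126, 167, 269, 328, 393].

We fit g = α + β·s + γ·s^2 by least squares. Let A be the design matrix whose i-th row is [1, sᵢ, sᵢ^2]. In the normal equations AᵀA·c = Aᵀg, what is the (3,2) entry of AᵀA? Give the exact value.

3744

Row 3 ↔ basis s^2, column 2 ↔ basis s, so (AᵀA)_{3,2} = Σᵢ (s^2)·(s) = (25)·(5) + (36)·(6) + (49)·(7) + (81)·(9) + (100)·(10) + (121)·(11) = 3744.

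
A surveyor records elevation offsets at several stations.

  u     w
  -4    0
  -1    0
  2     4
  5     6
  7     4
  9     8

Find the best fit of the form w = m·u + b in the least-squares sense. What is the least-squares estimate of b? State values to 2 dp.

Entries of AᵀA: Σu·u = 176, Σu = 18, Σ1 = 6.
For Aᵀw: Σu·w = 138, Σw = 22.
Normal equations: [[176, 18]; [18, 6]]·[m, b]ᵀ = [138, 22]ᵀ.
Eliminating b: 6·(row 1) − 18·(row 2) gives 732·m = 6·138 − 18·22 = 432, so m = 36/61.
Then b = (22 − 18·(36/61))/6 = 347/183.

b = 1.90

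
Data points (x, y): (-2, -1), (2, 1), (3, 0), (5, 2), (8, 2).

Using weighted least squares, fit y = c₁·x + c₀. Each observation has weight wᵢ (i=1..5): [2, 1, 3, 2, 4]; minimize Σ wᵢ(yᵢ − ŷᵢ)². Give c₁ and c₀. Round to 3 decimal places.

With design matrix M, MᵀWM = [[345, 49]; [49, 12]] and MᵀWy = [90, 11]ᵀ.
Eliminating c₀: 12·(row 1) − 49·(row 2) gives 1739·c₁ = 12·90 − 49·11 = 541, so c₁ = 541/1739.
Then c₀ = (11 − 49·(541/1739))/12 = -615/1739.

c₁ = 0.311, c₀ = -0.354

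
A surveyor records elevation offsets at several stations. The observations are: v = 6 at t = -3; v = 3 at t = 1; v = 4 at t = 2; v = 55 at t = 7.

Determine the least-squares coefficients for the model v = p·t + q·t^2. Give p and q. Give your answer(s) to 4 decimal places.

p = 0.8689, q = 0.9946

With design matrix M, MᵀM = [[63, 325]; [325, 2499]] and Mᵀv = [378, 2768]ᵀ.
Determinant 63·2499 − 325² = 51812.
p = (378·2499 − 325·2768)/51812 = 22511/25906; q = (63·2768 − 325·378)/51812 = 25767/25906.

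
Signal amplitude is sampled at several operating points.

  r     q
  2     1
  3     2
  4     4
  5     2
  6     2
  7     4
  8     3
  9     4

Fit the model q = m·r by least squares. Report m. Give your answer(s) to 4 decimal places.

The normal system AᵀA·[m]ᵀ = Aᵀq is [[284]]·[m]ᵀ = [134]ᵀ.
m = 134/284 = 0.471831.

m = 0.4718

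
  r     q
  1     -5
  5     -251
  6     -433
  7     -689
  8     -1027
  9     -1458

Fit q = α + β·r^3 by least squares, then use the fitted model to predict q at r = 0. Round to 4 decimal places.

q̂ = -2.3953

With design matrix M, MᵀM = [[6, 1926]; [1926, 973516]] and Mᵀq = [-3863, -1949941]ᵀ.
det = 6·973516 − 1926² = 2131620.
α = ((-3863)·973516 − 1926·(-1949941))/2131620 = -2552971/1065810; β = (6·(-1949941) − 1926·(-3863))/2131620 = -354959/177635.
At r = 0: q̂ = (-2552971/1065810)·(1) + (-354959/177635)·(0) = -2552971/1065810.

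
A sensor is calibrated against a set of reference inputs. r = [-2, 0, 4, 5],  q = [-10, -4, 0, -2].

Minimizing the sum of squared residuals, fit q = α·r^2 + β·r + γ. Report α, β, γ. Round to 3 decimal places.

Sums needed: Σr^2·r^2 = 897, Σr^2·r = 181, Σr^2 = 45, Σr·r = 45, Σr = 7, Σ1 = 4.
Right-hand side: Σr^2·q = -90, Σr·q = 10, Σq = -16.
Normal equations: [[897, 181, 45]; [181, 45, 7]; [45, 7, 4]]·[α, β, γ]ᵀ = [-90, 10, -16]ᵀ.
Solving the 3×3 system (Gaussian elimination) gives α = -469/1171, β = 2823/1171, γ = -4348/1171.

α = -0.401, β = 2.411, γ = -3.713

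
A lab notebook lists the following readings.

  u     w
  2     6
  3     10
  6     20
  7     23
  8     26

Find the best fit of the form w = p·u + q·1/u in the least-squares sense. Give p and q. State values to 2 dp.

p = 3.30, q = -0.69

With design matrix A, AᵀA = [[162, 5]; [5, 11993/28224]] and Aᵀw = [531, 1361/84]ᵀ.
Eliminating q: (11993/28224)·(row 1) − 5·(row 2) gives (68737/1568)·p = (11993/28224)·531 − 5·(1361/84) = 1360601/9408, so p = 1360601/412422.
Then q = ((1361/84) − 5·(1360601/412422))/(11993/28224) = -47376/68737.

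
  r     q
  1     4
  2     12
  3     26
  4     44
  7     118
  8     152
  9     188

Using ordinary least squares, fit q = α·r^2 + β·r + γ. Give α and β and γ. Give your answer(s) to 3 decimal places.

α = 1.961, β = 3.479, γ = -1.946

Forming AᵀA = [[13412, 1684, 224]; [1684, 224, 34]; [224, 34, 7]] and Aᵀq = [31728, 4016, 544]ᵀ gives AᵀA·[α, β, γ]ᵀ = Aᵀq.
Row-reducing yields α = 659/336, β = 167/48, γ = -109/56.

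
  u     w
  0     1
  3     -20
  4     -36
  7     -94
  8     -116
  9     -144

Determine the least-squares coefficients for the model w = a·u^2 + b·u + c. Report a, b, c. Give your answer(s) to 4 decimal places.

Setting ∂/∂a … = 0 gives: 13395·a + 1675·b + 219·c = -24450;  1675·a + 219·b + 31·c = -3086;  219·a + 31·b + 6·c = -409.
Row-reducing yields a = -23585/16797, b = -19956/5599, c = 25175/16797.

a = -1.4041, b = -3.5642, c = 1.4988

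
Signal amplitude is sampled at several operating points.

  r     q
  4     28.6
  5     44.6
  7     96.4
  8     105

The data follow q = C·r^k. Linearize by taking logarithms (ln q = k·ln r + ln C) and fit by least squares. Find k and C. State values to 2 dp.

k = 1.97, C = 1.89

Linearized form: ln q = k·ln r + ln C. From the 4 transformed points,
Sums: Σln r = 7.0211, Σ(ln r)² = 12.6227, Σln q = 16.3736, Σln r·ln q = 29.3286.
Normal system: [[12.6227, 7.0211]; [7.0211, 4]]·[k, ln C]ᵀ = [29.3286, 16.3736]ᵀ.
Solving (det = 1.1954): k = 1.96911, ln C = 0.63709, so C = exp(0.63709) = 1.89097.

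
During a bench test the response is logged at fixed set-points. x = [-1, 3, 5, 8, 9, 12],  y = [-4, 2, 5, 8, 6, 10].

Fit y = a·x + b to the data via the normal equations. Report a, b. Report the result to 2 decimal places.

a = 1.03, b = -1.67

Setting ∂/∂a … = 0 gives: 324·a + 36·b = 273;  36·a + 6·b = 27.
(Σx·x = 324, Σx = 36, Σ1 = 6, Σx·y = 273, Σy = 27.)
Determinant 324·6 − 36² = 648.
a = (273·6 − 36·27)/648 = 37/36; b = (324·27 − 36·273)/648 = -5/3.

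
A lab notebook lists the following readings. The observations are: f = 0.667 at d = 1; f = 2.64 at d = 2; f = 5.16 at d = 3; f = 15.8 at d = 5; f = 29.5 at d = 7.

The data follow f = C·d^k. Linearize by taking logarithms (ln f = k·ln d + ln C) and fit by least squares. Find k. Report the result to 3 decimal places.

Linearized form: ln f = k·ln d + ln C. From the 5 transformed points,
XᵀX = [[8.0643, 5.3471]; [5.3471, 5]], rhs = [13.5034, 8.3512]ᵀ  (here Σln d = 5.3471, Σ(ln d)² = 8.0643, Σln f = 8.3512, Σln d·ln f = 13.5034).
Solving (det = 11.7297): k = 1.94912, ln C = -0.41420.

k = 1.949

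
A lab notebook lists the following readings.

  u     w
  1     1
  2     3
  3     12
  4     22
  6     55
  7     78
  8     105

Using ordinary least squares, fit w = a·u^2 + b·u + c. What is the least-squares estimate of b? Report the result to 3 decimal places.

b = -2.744

From the data, Σu^2·u^2 = 8147, Σu^2·u = 1171, Σu^2 = 179, Σu·u = 179, Σu = 31, Σ1 = 7.
Moment sums: Σu^2·w = 12995, Σu·w = 1847, Σw = 276.
So MᵀM·[a, b, c]ᵀ = Mᵀw: [[8147, 1171, 179]; [1171, 179, 31]; [179, 31, 7]]·[a, b, c]ᵀ = [12995, 1847, 276]ᵀ.
Row-reducing yields a = 19861/10164, b = -27893/10164, c = 1367/847.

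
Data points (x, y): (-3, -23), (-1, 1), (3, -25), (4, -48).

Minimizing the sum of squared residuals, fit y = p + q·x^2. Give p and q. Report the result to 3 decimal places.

From the data, Σ1 = 4, Σx^2 = 35, Σx^2·x^2 = 419.
For Aᵀy: Σy = -95, Σx^2·y = -1199.
Normal equations: [[4, 35]; [35, 419]]·[p, q]ᵀ = [-95, -1199]ᵀ.
Eliminating q: 419·(row 1) − 35·(row 2) gives 451·p = 419·(-95) − 35·(-1199) = 2160, so p = 2160/451.
Then q = ((-1199) − 35·(2160/451))/419 = -1471/451.

p = 4.789, q = -3.262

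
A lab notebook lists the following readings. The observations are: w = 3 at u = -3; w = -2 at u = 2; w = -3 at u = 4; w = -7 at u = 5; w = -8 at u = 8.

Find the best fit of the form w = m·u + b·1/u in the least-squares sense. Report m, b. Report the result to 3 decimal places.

Forming MᵀM = [[118, 5]; [5, 6901/14400]] and Mᵀw = [-124, -103/20]ᵀ gives MᵀM·[m, b]ᵀ = Mᵀw.
det = 118·(6901/14400) − 5² = 227159/7200.
m = ((-124)·(6901/14400) − 5·(-103/20))/(227159/7200) = -242462/227159; b = (118·(-103/20) − 5·(-124))/(227159/7200) = 88560/227159.

m = -1.067, b = 0.390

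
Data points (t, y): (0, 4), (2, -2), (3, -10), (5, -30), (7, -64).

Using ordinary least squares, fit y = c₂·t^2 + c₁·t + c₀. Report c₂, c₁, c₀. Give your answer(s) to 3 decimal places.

Forming AᵀA = [[3123, 503, 87]; [503, 87, 17]; [87, 17, 5]] and Aᵀy = [-3984, -632, -102]ᵀ gives AᵀA·[c₂, c₁, c₀]ᵀ = Aᵀy.
Solving the 3×3 system (Gaussian elimination) gives c₂ = -6769/5071, c₁ = -1497/5071, c₀ = 19422/5071.

c₂ = -1.335, c₁ = -0.295, c₀ = 3.830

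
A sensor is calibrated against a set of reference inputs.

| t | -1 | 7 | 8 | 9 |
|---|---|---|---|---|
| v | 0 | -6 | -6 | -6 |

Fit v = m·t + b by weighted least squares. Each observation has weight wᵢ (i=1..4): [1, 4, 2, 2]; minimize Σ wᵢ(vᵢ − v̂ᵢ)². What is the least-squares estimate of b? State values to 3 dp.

b = -1.033

Normal-equation sums: Σwᵢ·t·t = 487, Σwᵢ·t = 61, Σwᵢ·1 = 9.
Right-hand side: Σwᵢ·t·v = -372, Σwᵢ·v = -48.
Eliminating b: 9·(row 1) − 61·(row 2) gives 662·m = 9·(-372) − 61·(-48) = -420, so m = -210/331.
Then b = ((-48) − 61·(-210/331))/9 = -342/331.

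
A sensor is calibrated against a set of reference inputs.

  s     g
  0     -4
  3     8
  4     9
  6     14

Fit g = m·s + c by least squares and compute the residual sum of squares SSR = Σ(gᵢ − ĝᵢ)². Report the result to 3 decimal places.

The normal system XᵀX·[m, c]ᵀ = Xᵀg is [[61, 13]; [13, 4]]·[m, c]ᵀ = [144, 27]ᵀ.
det = 61·4 − 13² = 75.
m = (144·4 − 13·27)/75 = 3; c = (61·27 − 13·144)/75 = -3.
Residuals: -1, 2, 0, -1; SSR = 6.

SSR = 6.000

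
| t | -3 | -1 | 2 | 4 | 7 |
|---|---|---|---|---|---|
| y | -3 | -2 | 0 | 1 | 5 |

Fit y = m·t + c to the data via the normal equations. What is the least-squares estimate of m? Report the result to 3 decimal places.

From the data, Σt·t = 79, Σt = 9, Σ1 = 5.
For Xᵀy: Σt·y = 50, Σy = 1.
Normal equations: [[79, 9]; [9, 5]]·[m, c]ᵀ = [50, 1]ᵀ.
Δ = 79·5 − 9² = 314.
m = (50·5 − 9·1)/314 = 241/314; c = (79·1 − 9·50)/314 = -371/314.

m = 0.768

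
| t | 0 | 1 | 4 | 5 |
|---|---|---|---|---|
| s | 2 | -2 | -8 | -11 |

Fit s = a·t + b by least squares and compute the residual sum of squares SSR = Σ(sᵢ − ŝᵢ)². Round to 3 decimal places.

SSR = 1.441

From the data, Σt·t = 42, Σt = 10, Σ1 = 4.
Right-hand side: Σt·s = -89, Σs = -19.
So AᵀA·[a, b]ᵀ = Aᵀs: [[42, 10]; [10, 4]]·[a, b]ᵀ = [-89, -19]ᵀ.
Δ = 42·4 − 10² = 68.
a = ((-89)·4 − 10·(-19))/68 = -83/34; b = (42·(-19) − 10·(-89))/68 = 23/17.
Residuals: 11/17, -31/34, 7/17, -5/34; SSR = 49/34.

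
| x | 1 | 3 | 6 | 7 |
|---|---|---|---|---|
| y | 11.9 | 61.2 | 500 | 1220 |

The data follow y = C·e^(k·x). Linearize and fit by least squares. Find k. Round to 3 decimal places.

With ln yᵢ as the transformed response and xᵢ as the regressor:
XᵀX = [[95.0000, 17.0000]; [17.0000, 4]], rhs = [101.8529, 19.9119]ᵀ  (here Σx = 17.0000, Σ(x)² = 95.0000, Σln y = 19.9119, Σx·ln y = 101.8529).
Δ = 95.0000·4 − (17.0000)² = 91.0000; k = (101.8529·4 − 17.0000·19.9119)/91.0000 = 0.75724, ln C = (95.0000·19.9119 − 17.0000·101.8529)/91.0000 = 1.75969.

k = 0.757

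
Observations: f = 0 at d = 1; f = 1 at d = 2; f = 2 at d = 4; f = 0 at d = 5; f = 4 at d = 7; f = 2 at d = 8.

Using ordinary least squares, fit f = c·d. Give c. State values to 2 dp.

c = 0.34

From the data, Σd·d = 159.
Right-hand side: Σd·f = 54.
Hence c = 54 / 159 ≈ 0.339623.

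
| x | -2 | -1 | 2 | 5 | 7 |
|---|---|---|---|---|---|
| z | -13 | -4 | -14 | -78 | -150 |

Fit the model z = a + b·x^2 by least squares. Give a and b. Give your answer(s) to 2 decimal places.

a = -1.32, b = -3.04

Setting ∂/∂a … = 0 gives: 5·a + 83·b = -259;  83·a + 3059·b = -9412.
(Σ1 = 5, Σx^2 = 83, Σx^2·x^2 = 3059, Σz = -259, Σx^2·z = -9412.)
Eliminating b: 3059·(row 1) − 83·(row 2) gives 8406·a = 3059·(-259) − 83·(-9412) = -11085, so a = -3695/2802.
Then b = ((-9412) − 83·(-3695/2802))/3059 = -8521/2802.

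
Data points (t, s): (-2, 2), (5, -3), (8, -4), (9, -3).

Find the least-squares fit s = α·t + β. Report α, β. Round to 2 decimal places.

α = -0.51, β = 0.57

Sums needed: Σt·t = 174, Σt = 20, Σ1 = 4.
Moment sums: Σt·s = -78, Σs = -8.
Normal equations: [[174, 20]; [20, 4]]·[α, β]ᵀ = [-78, -8]ᵀ.
Δ = 174·4 − 20² = 296.
α = ((-78)·4 − 20·(-8))/296 = -19/37; β = (174·(-8) − 20·(-78))/296 = 21/37.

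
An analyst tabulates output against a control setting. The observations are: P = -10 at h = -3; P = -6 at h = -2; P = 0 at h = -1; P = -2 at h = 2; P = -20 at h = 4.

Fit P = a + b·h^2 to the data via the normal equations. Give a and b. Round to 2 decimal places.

a = 1.39, b = -1.32

The normal system XᵀX·[a, b]ᵀ = XᵀP is [[5, 34]; [34, 370]]·[a, b]ᵀ = [-38, -442]ᵀ.
Δ = 5·370 − 34² = 694.
a = ((-38)·370 − 34·(-442))/694 = 484/347; b = (5·(-442) − 34·(-38))/694 = -459/347.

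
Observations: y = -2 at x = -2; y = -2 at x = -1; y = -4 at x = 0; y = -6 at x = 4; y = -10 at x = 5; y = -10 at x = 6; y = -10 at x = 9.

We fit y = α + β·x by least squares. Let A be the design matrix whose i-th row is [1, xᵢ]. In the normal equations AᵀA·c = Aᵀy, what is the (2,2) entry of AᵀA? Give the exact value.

163

Row 2 ↔ basis x, column 2 ↔ basis x, so (AᵀA)_{2,2} = Σᵢ (x)·(x) = (-2)·(-2) + (-1)·(-1) + (0)·(0) + (4)·(4) + (5)·(5) + (6)·(6) + (9)·(9) = 163.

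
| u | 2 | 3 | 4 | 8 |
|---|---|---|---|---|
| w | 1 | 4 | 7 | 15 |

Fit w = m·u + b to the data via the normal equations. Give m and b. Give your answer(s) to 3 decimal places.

Setting ∂/∂m … = 0 gives: 93·m + 17·b = 162;  17·m + 4·b = 27.
Δ = 93·4 − 17² = 83.
m = (162·4 − 17·27)/83 = 189/83; b = (93·27 − 17·162)/83 = -243/83.

m = 2.277, b = -2.928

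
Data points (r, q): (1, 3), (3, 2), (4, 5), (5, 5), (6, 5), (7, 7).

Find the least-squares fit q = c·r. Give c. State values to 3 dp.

Setting ∂/∂c … = 0 gives: 136·c = 133.
c = 133/136 = 0.977941.

c = 0.978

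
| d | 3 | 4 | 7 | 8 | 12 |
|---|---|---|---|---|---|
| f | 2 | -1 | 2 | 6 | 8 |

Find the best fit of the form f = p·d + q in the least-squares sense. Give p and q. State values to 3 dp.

Sums needed: Σd·d = 282, Σd = 34, Σ1 = 5.
Moment sums: Σd·f = 160, Σf = 17.
Normal equations: [[282, 34]; [34, 5]]·[p, q]ᵀ = [160, 17]ᵀ.
det = 282·5 − 34² = 254.
p = (160·5 − 34·17)/254 = 111/127; q = (282·17 − 34·160)/254 = -323/127.

p = 0.874, q = -2.543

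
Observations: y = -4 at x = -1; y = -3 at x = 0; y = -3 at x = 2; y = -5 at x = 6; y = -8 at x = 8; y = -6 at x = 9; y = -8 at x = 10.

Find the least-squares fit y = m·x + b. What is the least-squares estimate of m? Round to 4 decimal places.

m = -0.4161

Setting ∂/∂m … = 0 gives: 286·m + 34·b = -230;  34·m + 7·b = -37.
(Σx·x = 286, Σx = 34, Σ1 = 7, Σx·y = -230, Σy = -37.)
Determinant 286·7 − 34² = 846.
m = ((-230)·7 − 34·(-37))/846 = -176/423; b = (286·(-37) − 34·(-230))/846 = -1381/423.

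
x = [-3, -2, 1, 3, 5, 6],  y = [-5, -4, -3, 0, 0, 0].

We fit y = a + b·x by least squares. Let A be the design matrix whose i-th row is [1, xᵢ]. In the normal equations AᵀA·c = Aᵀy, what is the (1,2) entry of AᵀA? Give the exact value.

10

Row 1 ↔ basis 1, column 2 ↔ basis x, so (AᵀA)_{1,2} = Σᵢ x = (1)·(-3) + (1)·(-2) + (1)·(1) + (1)·(3) + (1)·(5) + (1)·(6) = 10.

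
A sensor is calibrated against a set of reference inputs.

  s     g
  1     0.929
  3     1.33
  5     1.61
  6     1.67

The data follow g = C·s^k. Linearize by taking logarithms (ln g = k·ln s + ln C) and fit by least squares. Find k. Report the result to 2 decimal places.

Let Y = ln g. Fitting Y = k·ln s + ln C by least squares:
XᵀX = [[7.0076, 4.4998]; [4.4998, 4]], rhs = [1.9986, 1.2006]ᵀ  (here Σln s = 4.4998, Σ(ln s)² = 7.0076, Σln g = 1.2006, Σln s·ln g = 1.9986).
Δ = 7.0076·4 − (4.4998)² = 7.7823; k = (1.9986·4 − 4.4998·1.2006)/7.7823 = 0.33307, ln C = (7.0076·1.2006 − 4.4998·1.9986)/7.7823 = -0.07455.

k = 0.33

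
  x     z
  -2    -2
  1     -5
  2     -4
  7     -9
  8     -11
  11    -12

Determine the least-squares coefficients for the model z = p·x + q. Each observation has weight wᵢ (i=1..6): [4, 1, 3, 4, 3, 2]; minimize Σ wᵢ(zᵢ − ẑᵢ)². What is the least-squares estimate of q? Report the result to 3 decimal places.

q = -3.383

The normal equations are: 659·p + 73·q = -793;  73·p + 17·q = -118.
det = 659·17 − 73² = 5874.
p = ((-793)·17 − 73·(-118))/5874 = -4867/5874; q = (659·(-118) − 73·(-793))/5874 = -19873/5874.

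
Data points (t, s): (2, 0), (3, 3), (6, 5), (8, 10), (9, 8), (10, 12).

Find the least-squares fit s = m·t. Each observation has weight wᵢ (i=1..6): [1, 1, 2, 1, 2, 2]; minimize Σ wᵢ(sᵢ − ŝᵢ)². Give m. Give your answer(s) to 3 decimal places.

m = 1.043

The normal equations are: 511·m = 533.
Hence m = 533 / 511 ≈ 1.04305.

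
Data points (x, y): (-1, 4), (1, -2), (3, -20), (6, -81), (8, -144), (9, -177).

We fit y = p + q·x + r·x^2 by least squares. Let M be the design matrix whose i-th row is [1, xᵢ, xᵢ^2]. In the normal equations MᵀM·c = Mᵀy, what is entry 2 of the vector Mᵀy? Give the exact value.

Entry 2 ↔ basis x, so (Mᵀy)_{2} = Σᵢ (x)·yᵢ = (-1)·(4) + (1)·(-2) + (3)·(-20) + (6)·(-81) + (8)·(-144) + (9)·(-177) = -3297.

-3297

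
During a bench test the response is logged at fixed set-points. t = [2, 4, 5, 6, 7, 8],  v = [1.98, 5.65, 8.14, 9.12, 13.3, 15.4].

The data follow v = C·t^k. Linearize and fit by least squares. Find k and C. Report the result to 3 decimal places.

k = 1.476, C = 0.719

Linearized form: ln v = k·ln t + ln C. From the 6 transformed points,
XᵀX = [[16.3136, 9.5060]; [9.5060, 6]], rhs = [20.9309, 12.0441]ᵀ  (here Σln t = 9.5060, Σ(ln t)² = 16.3136, Σln v = 12.0441, Σln t·ln v = 20.9309).
Slope k = (n·Σln t·ln v − Σln t·Σln v)/(n·Σ(ln t)² − (Σln t)²) = (6·20.9309 − 9.5060·12.0441)/7.5177 = 1.47567; ln C = (Σln v − k·Σln t)/n = -0.33059, so C = exp(-0.33059) = 0.71850.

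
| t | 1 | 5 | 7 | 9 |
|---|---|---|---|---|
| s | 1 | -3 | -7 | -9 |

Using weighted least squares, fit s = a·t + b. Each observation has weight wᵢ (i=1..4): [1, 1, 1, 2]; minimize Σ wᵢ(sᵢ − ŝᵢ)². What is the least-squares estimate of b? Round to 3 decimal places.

b = 2.571

With design matrix A, AᵀWA = [[237, 31]; [31, 5]] and AᵀWs = [-225, -27]ᵀ.
Determinant 237·5 − 31² = 224.
a = ((-225)·5 − 31·(-27))/224 = -9/7; b = (237·(-27) − 31·(-225))/224 = 18/7.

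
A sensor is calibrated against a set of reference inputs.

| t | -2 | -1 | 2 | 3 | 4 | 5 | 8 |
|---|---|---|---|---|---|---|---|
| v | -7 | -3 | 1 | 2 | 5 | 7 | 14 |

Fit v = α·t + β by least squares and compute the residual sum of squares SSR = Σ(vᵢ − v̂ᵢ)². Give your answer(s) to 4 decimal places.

SSR = 5.3460

From the data, Σt·t = 123, Σt = 19, Σ1 = 7.
For Mᵀv: Σt·v = 192, Σv = 19.
Normal equations: [[123, 19]; [19, 7]]·[α, β]ᵀ = [192, 19]ᵀ.
Δ = 123·7 − 19² = 500.
α = (192·7 − 19·19)/500 = 983/500; β = (123·19 − 19·192)/500 = -1311/500.
Residuals: -223/500, 397/250, -31/100, -319/250, -121/500, -26/125, 447/500; SSR = 2673/500.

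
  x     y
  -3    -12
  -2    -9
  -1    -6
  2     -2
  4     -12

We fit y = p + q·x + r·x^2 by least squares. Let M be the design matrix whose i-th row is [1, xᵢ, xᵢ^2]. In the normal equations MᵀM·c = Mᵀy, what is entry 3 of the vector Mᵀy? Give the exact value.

Entry 3 ↔ basis x^2, so (Mᵀy)_{3} = Σᵢ (x^2)·yᵢ = (9)·(-12) + (4)·(-9) + (1)·(-6) + (4)·(-2) + (16)·(-12) = -350.

-350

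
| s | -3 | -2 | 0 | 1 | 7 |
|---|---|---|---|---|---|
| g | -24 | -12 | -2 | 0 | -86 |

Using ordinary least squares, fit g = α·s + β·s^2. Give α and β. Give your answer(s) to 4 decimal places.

α = 1.9241, β = -2.0298

Normal-equation sums: Σs·s = 63, Σs·s^2 = 309, Σs^2·s^2 = 2499.
Right-hand side: Σs·g = -506, Σs^2·g = -4478.
So XᵀX·[α, β]ᵀ = Xᵀg: [[63, 309]; [309, 2499]]·[α, β]ᵀ = [-506, -4478]ᵀ.
Δ = 63·2499 − 309² = 61956.
α = ((-506)·2499 − 309·(-4478))/61956 = 9934/5163; β = (63·(-4478) − 309·(-506))/61956 = -10480/5163.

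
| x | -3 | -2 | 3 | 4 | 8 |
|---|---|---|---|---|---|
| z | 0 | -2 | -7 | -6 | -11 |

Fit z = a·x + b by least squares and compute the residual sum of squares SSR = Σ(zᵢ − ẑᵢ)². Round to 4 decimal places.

Normal-equation sums: Σx·x = 102, Σx = 10, Σ1 = 5.
Right-hand side: Σx·z = -129, Σz = -26.
AᵀA·[a, b]ᵀ = Aᵀz becomes [[102, 10]; [10, 5]]·[a, b]ᵀ = [-129, -26]ᵀ.
Eliminating b: 5·(row 1) − 10·(row 2) gives 410·a = 5·(-129) − 10·(-26) = -385, so a = -77/82.
Then b = ((-26) − 10·(-77/82))/5 = -681/205.
Residuals: 207/410, -114/205, -353/410, 221/205, -34/205; SSR = 1023/410.

SSR = 2.4951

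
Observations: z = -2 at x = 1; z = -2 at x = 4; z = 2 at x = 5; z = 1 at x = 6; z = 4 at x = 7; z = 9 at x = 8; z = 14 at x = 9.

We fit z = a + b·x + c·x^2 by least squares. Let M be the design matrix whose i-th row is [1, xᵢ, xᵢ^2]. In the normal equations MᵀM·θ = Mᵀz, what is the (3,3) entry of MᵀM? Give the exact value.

15236

Row 3 ↔ basis x^2, column 3 ↔ basis x^2, so (MᵀM)_{3,3} = Σᵢ (x^2)·(x^2) = (1)·(1) + (16)·(16) + (25)·(25) + (36)·(36) + (49)·(49) + (64)·(64) + (81)·(81) = 15236.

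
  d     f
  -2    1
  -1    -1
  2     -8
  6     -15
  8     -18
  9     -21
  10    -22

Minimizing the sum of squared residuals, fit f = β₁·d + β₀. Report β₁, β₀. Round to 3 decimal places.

β₁ = -1.920, β₀ = -3.221

AᵀA·[β₁, β₀]ᵀ = Aᵀf reads: 290·β₁ + 32·β₀ = -660;  32·β₁ + 7·β₀ = -84.
(Σd·d = 290, Σd = 32, Σ1 = 7, Σd·f = -660, Σf = -84.)
Eliminating β₀: 7·(row 1) − 32·(row 2) gives 1006·β₁ = 7·(-660) − 32·(-84) = -1932, so β₁ = -966/503.
Then β₀ = ((-84) − 32·(-966/503))/7 = -1620/503.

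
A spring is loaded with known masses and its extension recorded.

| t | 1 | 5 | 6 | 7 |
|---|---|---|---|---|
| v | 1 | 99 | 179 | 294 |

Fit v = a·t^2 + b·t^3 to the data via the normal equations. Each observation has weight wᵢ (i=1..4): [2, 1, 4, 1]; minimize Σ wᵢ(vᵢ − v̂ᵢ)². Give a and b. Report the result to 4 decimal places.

From the data, Σwᵢ·t^2·t^2 = 8212, Σwᵢ·t^2·t^3 = 51038, Σwᵢ·t^3·t^3 = 319900.
And Σwᵢ·t^2·v = 42659, Σwᵢ·t^3·v = 267875.
So MᵀWM·[a, b]ᵀ = MᵀWv: [[8212, 51038]; [51038, 319900]]·[a, b]ᵀ = [42659, 267875]ᵀ.
Δ = 8212·319900 − 51038² = 22141356.
a = (42659·319900 − 51038·267875)/22141356 = -12595075/11070678; b = (8212·267875 − 51038·42659)/22141356 = 11279729/11070678.

a = -1.1377, b = 1.0189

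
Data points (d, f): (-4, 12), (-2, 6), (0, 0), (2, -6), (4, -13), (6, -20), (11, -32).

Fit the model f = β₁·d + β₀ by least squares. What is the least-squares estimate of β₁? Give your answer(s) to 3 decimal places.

Entries of AᵀA: Σd·d = 197, Σd = 17, Σ1 = 7.
Right-hand side: Σd·f = -596, Σf = -53.
AᵀA·[β₁, β₀]ᵀ = Aᵀf becomes [[197, 17]; [17, 7]]·[β₁, β₀]ᵀ = [-596, -53]ᵀ.
Eliminating β₀: 7·(row 1) − 17·(row 2) gives 1090·β₁ = 7·(-596) − 17·(-53) = -3271, so β₁ = -3271/1090.
Then β₀ = ((-53) − 17·(-3271/1090))/7 = -309/1090.

β₁ = -3.001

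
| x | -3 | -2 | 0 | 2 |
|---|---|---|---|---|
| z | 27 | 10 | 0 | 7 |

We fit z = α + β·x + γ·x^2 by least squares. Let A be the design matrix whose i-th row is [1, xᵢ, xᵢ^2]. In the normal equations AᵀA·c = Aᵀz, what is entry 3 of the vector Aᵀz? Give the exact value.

Entry 3 ↔ basis x^2, so (Aᵀz)_{3} = Σᵢ (x^2)·zᵢ = (9)·(27) + (4)·(10) + (0)·(0) + (4)·(7) = 311.

311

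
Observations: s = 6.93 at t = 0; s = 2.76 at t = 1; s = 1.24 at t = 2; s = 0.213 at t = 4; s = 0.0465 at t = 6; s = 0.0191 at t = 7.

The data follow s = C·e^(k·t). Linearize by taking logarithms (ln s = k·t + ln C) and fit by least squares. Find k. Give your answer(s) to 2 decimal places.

Linearized form: ln s = k·t + ln C. From the 6 transformed points,
XᵀX = [[106.0000, 20.0000]; [20.0000, 6]], rhs = [-50.8567, -5.4066]ᵀ  (here Σt = 20.0000, Σ(t)² = 106.0000, Σln s = -5.4066, Σt·ln s = -50.8567).
Slope k = (n·Σt·ln s − Σt·Σln s)/(n·Σ(t)² − (Σt)²) = (6·-50.8567 − 20.0000·-5.4066)/236.0000 = -0.83478; ln C = (Σln s − k·Σt)/n = 1.88149.

k = -0.83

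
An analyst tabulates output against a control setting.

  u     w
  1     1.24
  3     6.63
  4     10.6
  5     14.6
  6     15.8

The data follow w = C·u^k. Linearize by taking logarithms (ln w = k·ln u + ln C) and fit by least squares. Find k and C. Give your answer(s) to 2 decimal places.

Let Y = ln w. Fitting Y = k·ln u + ln C by least squares:
AᵀA = [[8.9295, 5.8861]; [5.8861, 5]], rhs = [14.6112, 9.9086]ᵀ  (here Σln u = 5.8861, Σ(ln u)² = 8.9295, Σln w = 9.9086, Σln u·ln w = 14.6112).
Solving (det = 10.0010): k = 1.47314, ln C = 0.24752, so C = exp(0.24752) = 1.28084.

k = 1.47, C = 1.28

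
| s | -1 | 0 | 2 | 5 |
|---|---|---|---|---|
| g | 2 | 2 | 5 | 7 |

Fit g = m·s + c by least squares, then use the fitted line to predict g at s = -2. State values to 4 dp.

ĝ = 0.8333

With design matrix X, XᵀX = [[30, 6]; [6, 4]] and Xᵀg = [43, 16]ᵀ.
Determinant 30·4 − 6² = 84.
m = (43·4 − 6·16)/84 = 19/21; c = (30·16 − 6·43)/84 = 37/14.
At s = -2: ĝ = (19/21)·(-2) + (37/14)·(1) = 5/6.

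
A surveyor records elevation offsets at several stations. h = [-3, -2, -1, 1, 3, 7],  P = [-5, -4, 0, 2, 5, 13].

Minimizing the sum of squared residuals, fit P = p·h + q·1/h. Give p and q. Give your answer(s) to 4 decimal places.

The normal system AᵀA·[p, q]ᵀ = AᵀP is [[73, 6]; [6, 4397/1764]]·[p, q]ᵀ = [131, 193/21]ᵀ.
Eliminating q: (4397/1764)·(row 1) − 6·(row 2) gives (257477/1764)·p = (4397/1764)·131 − 6·(193/21) = 478735/1764, so p = 478735/257477.
Then q = ((193/21) − 6·(478735/257477))/(4397/1764) = -203028/257477.

p = 1.8593, q = -0.7885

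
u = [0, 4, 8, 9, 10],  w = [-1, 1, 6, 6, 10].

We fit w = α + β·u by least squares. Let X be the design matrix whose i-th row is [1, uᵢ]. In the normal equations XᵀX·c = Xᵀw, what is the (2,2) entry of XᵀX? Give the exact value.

Row 2 ↔ basis u, column 2 ↔ basis u, so (XᵀX)_{2,2} = Σᵢ (u)·(u) = (0)·(0) + (4)·(4) + (8)·(8) + (9)·(9) + (10)·(10) = 261.

261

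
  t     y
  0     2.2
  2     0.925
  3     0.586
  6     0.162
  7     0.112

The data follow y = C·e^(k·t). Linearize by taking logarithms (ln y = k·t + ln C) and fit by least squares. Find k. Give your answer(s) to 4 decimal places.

Let Y = ln y. Fitting Y = k·t + ln C by least squares:
Σt = 18.0000, Σ(t)² = 98.0000, Σln y = -3.8334, Σt·ln y = -28.0050.
Equations: 98.0000·k + 18.0000·ln C = -28.0050;  18.0000·k + 5·ln C = -3.8334.
Δ = 98.0000·5 − (18.0000)² = 166.0000; k = (-28.0050·5 − 18.0000·-3.8334)/166.0000 = -0.42786, ln C = (98.0000·-3.8334 − 18.0000·-28.0050)/166.0000 = 0.77362.

k = -0.4279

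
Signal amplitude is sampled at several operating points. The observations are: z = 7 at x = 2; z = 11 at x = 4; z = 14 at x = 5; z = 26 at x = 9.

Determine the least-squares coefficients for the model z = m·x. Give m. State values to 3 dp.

The normal system AᵀA·[m]ᵀ = Aᵀz is [[126]]·[m]ᵀ = [362]ᵀ.
m = 362/126 = 2.87302.

m = 2.873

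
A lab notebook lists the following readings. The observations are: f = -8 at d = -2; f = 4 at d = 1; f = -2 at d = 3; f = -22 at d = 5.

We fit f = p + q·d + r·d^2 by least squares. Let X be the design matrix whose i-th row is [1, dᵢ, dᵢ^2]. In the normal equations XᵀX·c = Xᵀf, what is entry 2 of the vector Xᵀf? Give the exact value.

Entry 2 ↔ basis d, so (Xᵀf)_{2} = Σᵢ (d)·fᵢ = (-2)·(-8) + (1)·(4) + (3)·(-2) + (5)·(-22) = -96.

-96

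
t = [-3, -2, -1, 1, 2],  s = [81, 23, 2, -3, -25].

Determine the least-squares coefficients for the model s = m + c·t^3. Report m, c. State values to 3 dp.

m = -0.715, c = -3.021

The normal equations are: 5·m + (-27)·c = 78;  (-27)·m + 859·c = -2576.
Δ = 5·859 − (-27)² = 3566.
m = (78·859 − (-27)·(-2576))/3566 = -1275/1783; c = (5·(-2576) − (-27)·78)/3566 = -5387/1783.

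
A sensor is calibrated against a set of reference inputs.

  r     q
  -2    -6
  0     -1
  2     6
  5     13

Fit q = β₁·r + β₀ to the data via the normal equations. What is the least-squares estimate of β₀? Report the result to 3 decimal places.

β₀ = -0.458

Sums needed: Σr·r = 33, Σr = 5, Σ1 = 4.
And Σr·q = 89, Σq = 12.
XᵀX·[β₁, β₀]ᵀ = Xᵀq becomes [[33, 5]; [5, 4]]·[β₁, β₀]ᵀ = [89, 12]ᵀ.
Eliminating β₀: 4·(row 1) − 5·(row 2) gives 107·β₁ = 4·89 − 5·12 = 296, so β₁ = 296/107.
Then β₀ = (12 − 5·(296/107))/4 = -49/107.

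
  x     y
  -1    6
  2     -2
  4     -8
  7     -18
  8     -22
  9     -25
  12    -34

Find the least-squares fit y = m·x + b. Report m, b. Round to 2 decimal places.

Setting ∂/∂m … = 0 gives: 359·m + 41·b = -977;  41·m + 7·b = -103.
Determinant 359·7 − 41² = 832.
m = ((-977)·7 − 41·(-103))/832 = -327/104; b = (359·(-103) − 41·(-977))/832 = 385/104.

m = -3.14, b = 3.70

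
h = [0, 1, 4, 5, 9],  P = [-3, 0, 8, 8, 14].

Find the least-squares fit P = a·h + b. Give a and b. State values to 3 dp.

a = 1.878, b = -1.736

The normal equations are: 123·a + 19·b = 198;  19·a + 5·b = 27.
(Σh·h = 123, Σh = 19, Σ1 = 5, Σh·P = 198, ΣP = 27.)
Eliminating b: 5·(row 1) − 19·(row 2) gives 254·a = 5·198 − 19·27 = 477, so a = 477/254.
Then b = (27 − 19·(477/254))/5 = -441/254.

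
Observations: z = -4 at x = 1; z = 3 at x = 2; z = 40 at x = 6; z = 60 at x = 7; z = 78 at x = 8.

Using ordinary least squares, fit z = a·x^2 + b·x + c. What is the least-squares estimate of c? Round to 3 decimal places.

The normal system AᵀA·[a, b, c]ᵀ = Aᵀz is [[7810, 1080, 154]; [1080, 154, 24]; [154, 24, 5]]·[a, b, c]ᵀ = [9380, 1286, 177]ᵀ.
Inverting the 3×3 Gram matrix, [a, b, c]ᵀ = [4621/3559, -559/3559, -13655/3559]ᵀ.

c = -3.837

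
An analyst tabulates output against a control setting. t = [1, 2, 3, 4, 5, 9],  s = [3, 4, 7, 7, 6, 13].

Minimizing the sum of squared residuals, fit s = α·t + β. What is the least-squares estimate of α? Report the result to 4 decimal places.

α = 1.1750

With design matrix M, MᵀM = [[136, 24]; [24, 6]] and Mᵀs = [207, 40]ᵀ.
Eliminating β: 6·(row 1) − 24·(row 2) gives 240·α = 6·207 − 24·40 = 282, so α = 47/40.
Then β = (40 − 24·(47/40))/6 = 59/30.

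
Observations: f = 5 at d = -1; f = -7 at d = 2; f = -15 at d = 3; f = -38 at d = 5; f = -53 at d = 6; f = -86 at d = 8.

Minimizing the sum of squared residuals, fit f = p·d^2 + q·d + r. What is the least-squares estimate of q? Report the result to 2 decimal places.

Compute the Gram sums: Σd^2·d^2 = 6115, Σd^2·d = 887, Σd^2 = 139, Σd·d = 139, Σd = 23, Σ1 = 6.
And Σd^2·f = -8520, Σd·f = -1260, Σf = -194.
Normal equations: [[6115, 887, 139]; [887, 139, 23]; [139, 23, 6]]·[p, q, r]ᵀ = [-8520, -1260, -194]ᵀ.
Inverting the 3×3 Gram matrix, [p, q, r]ᵀ = [-2177/2172, -34471/10860, 2764/905]ᵀ.

q = -3.17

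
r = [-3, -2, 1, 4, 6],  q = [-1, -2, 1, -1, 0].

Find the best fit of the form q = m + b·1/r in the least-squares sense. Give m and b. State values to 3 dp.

Forming AᵀA = [[5, 7/12]; [7/12, 209/144]] and Aᵀq = [-3, 25/12]ᵀ gives AᵀA·[m, b]ᵀ = Aᵀq.
det = 5·(209/144) − (7/12)² = 83/12.
m = ((-3)·(209/144) − (7/12)·(25/12))/(83/12) = -401/498; b = (5·(25/12) − (7/12)·(-3))/(83/12) = 146/83.

m = -0.805, b = 1.759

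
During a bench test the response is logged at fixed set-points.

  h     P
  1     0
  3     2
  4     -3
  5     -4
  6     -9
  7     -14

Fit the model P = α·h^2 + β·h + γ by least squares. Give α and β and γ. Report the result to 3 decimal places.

α = -0.619, β = 2.524, γ = -1.571

From the data, Σh^2·h^2 = 4660, Σh^2·h = 776, Σh^2 = 136, Σh·h = 136, Σh = 26, Σ1 = 6.
Moment sums: Σh^2·P = -1140, Σh·P = -178, ΣP = -28.
So AᵀA·[α, β, γ]ᵀ = AᵀP: [[4660, 776, 136]; [776, 136, 26]; [136, 26, 6]]·[α, β, γ]ᵀ = [-1140, -178, -28]ᵀ.
Row-reducing yields α = -13/21, β = 53/21, γ = -11/7.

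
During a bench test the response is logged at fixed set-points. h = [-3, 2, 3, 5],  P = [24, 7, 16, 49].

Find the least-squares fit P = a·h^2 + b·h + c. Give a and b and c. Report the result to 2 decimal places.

The normal equations are: 803·a + 133·b + 47·c = 1613;  133·a + 47·b + 7·c = 235;  47·a + 7·b + 4·c = 96.
Inverting the 3×3 Gram matrix, [a, b, c]ᵀ = [8969/4092, -5209/4092, 323/682]ᵀ.

a = 2.19, b = -1.27, c = 0.47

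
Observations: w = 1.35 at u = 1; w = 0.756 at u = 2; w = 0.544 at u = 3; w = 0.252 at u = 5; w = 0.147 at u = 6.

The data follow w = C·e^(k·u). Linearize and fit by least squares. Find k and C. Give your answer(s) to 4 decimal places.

Linearized form: ln w = k·u + ln C. From the 5 transformed points,
Σu = 17.0000, Σ(u)² = 75.0000, Σln w = -3.8841, Σu·ln w = -20.4813.
Equations: 75.0000·k + 17.0000·ln C = -20.4813;  17.0000·k + 5·ln C = -3.8841.
Solving (det = 86.0000): k = -0.42299, ln C = 0.66137, so C = exp(0.66137) = 1.93744.

k = -0.4230, C = 1.9374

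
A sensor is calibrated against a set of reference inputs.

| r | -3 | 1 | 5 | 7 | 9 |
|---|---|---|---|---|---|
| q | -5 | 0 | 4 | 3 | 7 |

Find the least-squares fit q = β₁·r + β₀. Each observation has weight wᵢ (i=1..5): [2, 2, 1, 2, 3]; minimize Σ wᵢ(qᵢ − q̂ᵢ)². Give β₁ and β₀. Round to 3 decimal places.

Entries of MᵀWM: Σwᵢ·r·r = 386, Σwᵢ·r = 42, Σwᵢ·1 = 10.
Right-hand side: Σwᵢ·r·q = 281, Σwᵢ·q = 21.
Normal equations: [[386, 42]; [42, 10]]·[β₁, β₀]ᵀ = [281, 21]ᵀ.
det = 386·10 − 42² = 2096.
β₁ = (281·10 − 42·21)/2096 = 241/262; β₀ = (386·21 − 42·281)/2096 = -231/131.

β₁ = 0.920, β₀ = -1.763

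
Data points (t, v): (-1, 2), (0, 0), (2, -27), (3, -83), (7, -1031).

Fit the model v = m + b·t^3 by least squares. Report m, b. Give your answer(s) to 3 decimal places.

Compute the Gram sums: Σ1 = 5, Σt^3 = 377, Σt^3·t^3 = 118443.
For Xᵀv: Σv = -1139, Σt^3·v = -356092.
XᵀX·[m, b]ᵀ = Xᵀv becomes [[5, 377]; [377, 118443]]·[m, b]ᵀ = [-1139, -356092]ᵀ.
Determinant 5·118443 − 377² = 450086.
m = ((-1139)·118443 − 377·(-356092))/450086 = -50761/34622; b = (5·(-356092) − 377·(-1139))/450086 = -1351057/450086.

m = -1.466, b = -3.002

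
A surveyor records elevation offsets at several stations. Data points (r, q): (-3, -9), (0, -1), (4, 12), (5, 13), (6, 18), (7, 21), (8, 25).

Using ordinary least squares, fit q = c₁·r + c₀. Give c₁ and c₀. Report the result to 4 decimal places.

c₁ = 3.0602, c₀ = -0.5181

From the data, Σr·r = 199, Σr = 27, Σ1 = 7.
Moment sums: Σr·q = 595, Σq = 79.
So XᵀX·[c₁, c₀]ᵀ = Xᵀq: [[199, 27]; [27, 7]]·[c₁, c₀]ᵀ = [595, 79]ᵀ.
Δ = 199·7 − 27² = 664.
c₁ = (595·7 − 27·79)/664 = 254/83; c₀ = (199·79 − 27·595)/664 = -43/83.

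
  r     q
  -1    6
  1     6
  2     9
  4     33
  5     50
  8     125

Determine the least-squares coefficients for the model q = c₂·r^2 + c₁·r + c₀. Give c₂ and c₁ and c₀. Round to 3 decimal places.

Normal-equation sums: Σr^2·r^2 = 4995, Σr^2·r = 709, Σr^2 = 111, Σr·r = 111, Σr = 19, Σ1 = 6.
And Σr^2·q = 9826, Σr·q = 1400, Σq = 229.
XᵀX·[c₂, c₁, c₀]ᵀ = Xᵀq becomes [[4995, 709, 111]; [709, 111, 19]; [111, 19, 6]]·[c₂, c₁, c₀]ᵀ = [9826, 1400, 229]ᵀ.
Inverting the 3×3 Gram matrix, [c₂, c₁, c₀]ᵀ = [1072/543, -551/905, 9697/2715]ᵀ.

c₂ = 1.974, c₁ = -0.609, c₀ = 3.572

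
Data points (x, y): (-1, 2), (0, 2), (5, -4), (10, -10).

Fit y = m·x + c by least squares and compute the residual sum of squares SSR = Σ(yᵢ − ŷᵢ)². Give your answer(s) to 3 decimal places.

SSR = 0.701

From the data, Σx·x = 126, Σx = 14, Σ1 = 4.
Moment sums: Σx·y = -122, Σy = -10.
AᵀA·[m, c]ᵀ = Aᵀy becomes [[126, 14]; [14, 4]]·[m, c]ᵀ = [-122, -10]ᵀ.
Eliminating c: 4·(row 1) − 14·(row 2) gives 308·m = 4·(-122) − 14·(-10) = -348, so m = -87/77.
Then c = ((-10) − 14·(-87/77))/4 = 16/11.
Residuals: -45/77, 6/11, 15/77, -12/77; SSR = 54/77.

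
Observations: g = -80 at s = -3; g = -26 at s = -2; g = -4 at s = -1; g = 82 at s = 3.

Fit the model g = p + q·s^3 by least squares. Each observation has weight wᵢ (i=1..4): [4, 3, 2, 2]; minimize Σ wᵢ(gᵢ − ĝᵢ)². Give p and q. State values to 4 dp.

p = -0.2157, q = 2.9953

Entries of MᵀWM: Σwᵢ·1 = 11, Σwᵢ·s^3 = -80, Σwᵢ·s^3·s^3 = 4568.
For MᵀWg: Σwᵢ·g = -242, Σwᵢ·s^3·g = 13700.
Eliminating q: 4568·(row 1) − (-80)·(row 2) gives 43848·p = 4568·(-242) − (-80)·13700 = -9456, so p = -394/1827.
Then q = (13700 − (-80)·(-394/1827))/4568 = 10945/3654.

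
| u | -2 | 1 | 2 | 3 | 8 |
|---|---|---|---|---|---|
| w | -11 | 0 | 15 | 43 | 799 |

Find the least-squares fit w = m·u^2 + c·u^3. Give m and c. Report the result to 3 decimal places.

Sums needed: Σu^2·u^2 = 4210, Σu^2·u^3 = 33012, Σu^3·u^3 = 263002.
For Mᵀw: Σu^2·w = 51539, Σu^3·w = 410457.
det = 4210·263002 − 33012² = 17446276.
m = (51539·263002 − 33012·410457)/17446276 = 2426797/8723138; c = (4210·410457 − 33012·51539)/17446276 = 13309251/8723138.

m = 0.278, c = 1.526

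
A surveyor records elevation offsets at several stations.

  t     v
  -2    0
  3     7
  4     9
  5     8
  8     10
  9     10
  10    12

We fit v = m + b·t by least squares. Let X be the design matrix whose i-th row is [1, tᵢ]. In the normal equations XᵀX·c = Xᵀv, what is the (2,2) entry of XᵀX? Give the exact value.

Row 2 ↔ basis t, column 2 ↔ basis t, so (XᵀX)_{2,2} = Σᵢ (t)·(t) = (-2)·(-2) + (3)·(3) + (4)·(4) + (5)·(5) + (8)·(8) + (9)·(9) + (10)·(10) = 299.

299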